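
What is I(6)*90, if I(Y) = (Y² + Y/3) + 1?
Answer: 3510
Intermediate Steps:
I(Y) = 1 + Y² + Y/3 (I(Y) = (Y² + Y/3) + 1 = 1 + Y² + Y/3)
I(6)*90 = (1 + 6² + (⅓)*6)*90 = (1 + 36 + 2)*90 = 39*90 = 3510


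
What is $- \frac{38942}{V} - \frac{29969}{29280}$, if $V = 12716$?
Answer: $- \frac{380326891}{93081120} \approx -4.086$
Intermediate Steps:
$- \frac{38942}{V} - \frac{29969}{29280} = - \frac{38942}{12716} - \frac{29969}{29280} = \left(-38942\right) \frac{1}{12716} - \frac{29969}{29280} = - \frac{19471}{6358} - \frac{29969}{29280} = - \frac{380326891}{93081120}$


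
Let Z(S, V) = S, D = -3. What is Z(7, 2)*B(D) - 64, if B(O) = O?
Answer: -85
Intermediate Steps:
Z(7, 2)*B(D) - 64 = 7*(-3) - 64 = -21 - 64 = -85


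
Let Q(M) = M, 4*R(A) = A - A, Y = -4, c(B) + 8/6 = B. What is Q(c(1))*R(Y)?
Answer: 0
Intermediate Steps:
c(B) = -4/3 + B
R(A) = 0 (R(A) = (A - A)/4 = (1/4)*0 = 0)
Q(c(1))*R(Y) = (-4/3 + 1)*0 = -1/3*0 = 0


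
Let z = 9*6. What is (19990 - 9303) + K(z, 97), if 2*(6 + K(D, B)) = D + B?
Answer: 21513/2 ≈ 10757.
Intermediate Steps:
z = 54
K(D, B) = -6 + B/2 + D/2 (K(D, B) = -6 + (D + B)/2 = -6 + (B + D)/2 = -6 + (B/2 + D/2) = -6 + B/2 + D/2)
(19990 - 9303) + K(z, 97) = (19990 - 9303) + (-6 + (½)*97 + (½)*54) = 10687 + (-6 + 97/2 + 27) = 10687 + 139/2 = 21513/2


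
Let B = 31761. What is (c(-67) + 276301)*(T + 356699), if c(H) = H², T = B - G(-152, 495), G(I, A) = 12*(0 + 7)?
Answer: 109052097040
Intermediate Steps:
G(I, A) = 84 (G(I, A) = 12*7 = 84)
T = 31677 (T = 31761 - 1*84 = 31761 - 84 = 31677)
(c(-67) + 276301)*(T + 356699) = ((-67)² + 276301)*(31677 + 356699) = (4489 + 276301)*388376 = 280790*388376 = 109052097040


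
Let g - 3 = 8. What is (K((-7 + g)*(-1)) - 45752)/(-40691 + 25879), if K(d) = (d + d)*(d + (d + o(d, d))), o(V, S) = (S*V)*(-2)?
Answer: 11358/3703 ≈ 3.0672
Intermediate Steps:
g = 11 (g = 3 + 8 = 11)
o(V, S) = -2*S*V
K(d) = 2*d*(-2*d**2 + 2*d) (K(d) = (d + d)*(d + (d - 2*d*d)) = (2*d)*(d + (d - 2*d**2)) = (2*d)*(-2*d**2 + 2*d) = 2*d*(-2*d**2 + 2*d))
(K((-7 + g)*(-1)) - 45752)/(-40691 + 25879) = (4*((-7 + 11)*(-1))**2*(1 - (-7 + 11)*(-1)) - 45752)/(-40691 + 25879) = (4*(4*(-1))**2*(1 - 4*(-1)) - 45752)/(-14812) = (4*(-4)**2*(1 - 1*(-4)) - 45752)*(-1/14812) = (4*16*(1 + 4) - 45752)*(-1/14812) = (4*16*5 - 45752)*(-1/14812) = (320 - 45752)*(-1/14812) = -45432*(-1/14812) = 11358/3703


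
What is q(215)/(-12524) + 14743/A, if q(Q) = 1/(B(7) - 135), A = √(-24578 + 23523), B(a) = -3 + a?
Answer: 1/1640644 - 14743*I*√1055/1055 ≈ 6.0952e-7 - 453.9*I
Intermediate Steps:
A = I*√1055 (A = √(-1055) = I*√1055 ≈ 32.481*I)
q(Q) = -1/131 (q(Q) = 1/((-3 + 7) - 135) = 1/(4 - 135) = 1/(-131) = -1/131)
q(215)/(-12524) + 14743/A = -1/131/(-12524) + 14743/((I*√1055)) = -1/131*(-1/12524) + 14743*(-I*√1055/1055) = 1/1640644 - 14743*I*√1055/1055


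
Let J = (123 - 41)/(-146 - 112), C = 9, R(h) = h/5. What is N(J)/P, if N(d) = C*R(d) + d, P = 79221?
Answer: -574/51097545 ≈ -1.1233e-5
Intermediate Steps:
R(h) = h/5 (R(h) = h*(⅕) = h/5)
J = -41/129 (J = 82/(-258) = 82*(-1/258) = -41/129 ≈ -0.31783)
N(d) = 14*d/5 (N(d) = 9*(d/5) + d = 9*d/5 + d = 14*d/5)
N(J)/P = ((14/5)*(-41/129))/79221 = -574/645*1/79221 = -574/51097545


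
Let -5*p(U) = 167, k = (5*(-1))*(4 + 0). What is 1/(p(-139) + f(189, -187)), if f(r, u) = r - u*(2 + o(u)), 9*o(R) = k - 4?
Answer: 15/464 ≈ 0.032328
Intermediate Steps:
k = -20 (k = -5*4 = -20)
p(U) = -167/5 (p(U) = -1/5*167 = -167/5)
o(R) = -8/3 (o(R) = (-20 - 4)/9 = (1/9)*(-24) = -8/3)
f(r, u) = r + 2*u/3 (f(r, u) = r - u*(2 - 8/3) = r - u*(-2)/3 = r - (-2)*u/3 = r + 2*u/3)
1/(p(-139) + f(189, -187)) = 1/(-167/5 + (189 + (2/3)*(-187))) = 1/(-167/5 + (189 - 374/3)) = 1/(-167/5 + 193/3) = 1/(464/15) = 15/464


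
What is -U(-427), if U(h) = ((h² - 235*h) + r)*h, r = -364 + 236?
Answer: 120647142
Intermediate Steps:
r = -128
U(h) = h*(-128 + h² - 235*h) (U(h) = ((h² - 235*h) - 128)*h = (-128 + h² - 235*h)*h = h*(-128 + h² - 235*h))
-U(-427) = -(-427)*(-128 + (-427)² - 235*(-427)) = -(-427)*(-128 + 182329 + 100345) = -(-427)*282546 = -1*(-120647142) = 120647142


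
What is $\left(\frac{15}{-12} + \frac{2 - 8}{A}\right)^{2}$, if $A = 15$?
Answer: $\frac{1089}{400} \approx 2.7225$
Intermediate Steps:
$\left(\frac{15}{-12} + \frac{2 - 8}{A}\right)^{2} = \left(\frac{15}{-12} + \frac{2 - 8}{15}\right)^{2} = \left(15 \left(- \frac{1}{12}\right) + \left(2 - 8\right) \frac{1}{15}\right)^{2} = \left(- \frac{5}{4} - \frac{2}{5}\right)^{2} = \left(- \frac{33}{20}\right)^{2} = \frac{1089}{400}$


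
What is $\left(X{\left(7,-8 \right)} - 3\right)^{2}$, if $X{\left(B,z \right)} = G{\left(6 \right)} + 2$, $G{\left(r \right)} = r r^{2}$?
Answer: $46225$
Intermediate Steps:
$G{\left(r \right)} = r^{3}$
$X{\left(B,z \right)} = 218$ ($X{\left(B,z \right)} = 6^{3} + 2 = 216 + 2 = 218$)
$\left(X{\left(7,-8 \right)} - 3\right)^{2} = \left(218 - 3\right)^{2} = 215^{2} = 46225$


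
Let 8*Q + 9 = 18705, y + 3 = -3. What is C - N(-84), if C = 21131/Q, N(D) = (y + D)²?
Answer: -18908569/2337 ≈ -8091.0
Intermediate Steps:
y = -6 (y = -3 - 3 = -6)
Q = 2337 (Q = -9/8 + (⅛)*18705 = -9/8 + 18705/8 = 2337)
N(D) = (-6 + D)²
C = 21131/2337 ≈ 9.0419
C - N(-84) = 21131/2337 - (-6 - 84)² = 21131/2337 - 1*(-90)² = 21131/2337 - 1*8100 = 21131/2337 - 8100 = -18908569/2337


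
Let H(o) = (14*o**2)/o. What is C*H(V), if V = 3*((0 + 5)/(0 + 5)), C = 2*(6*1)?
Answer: 504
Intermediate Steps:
C = 12 (C = 2*6 = 12)
V = 3 (V = 3*(5/5) = 3*(5*(1/5)) = 3*1 = 3)
H(o) = 14*o
C*H(V) = 12*(14*3) = 12*42 = 504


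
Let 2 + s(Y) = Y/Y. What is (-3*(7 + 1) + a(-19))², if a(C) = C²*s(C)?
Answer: 148225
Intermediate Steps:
s(Y) = -1 (s(Y) = -2 + Y/Y = -2 + 1 = -1)
a(C) = -C² (a(C) = C²*(-1) = -C²)
(-3*(7 + 1) + a(-19))² = (-3*(7 + 1) - 1*(-19)²)² = (-3*8 - 1*361)² = (-24 - 361)² = (-385)² = 148225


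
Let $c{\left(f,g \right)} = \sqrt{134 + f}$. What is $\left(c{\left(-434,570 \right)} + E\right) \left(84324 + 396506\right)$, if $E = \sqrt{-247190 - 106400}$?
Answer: $480830 i \left(\sqrt{353590} + 10 \sqrt{3}\right) \approx 2.9425 \cdot 10^{8} i$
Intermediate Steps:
$E = i \sqrt{353590}$ ($E = \sqrt{-247190 - 106400} = \sqrt{-353590} = i \sqrt{353590} \approx 594.63 i$)
$\left(c{\left(-434,570 \right)} + E\right) \left(84324 + 396506\right) = \left(\sqrt{134 - 434} + i \sqrt{353590}\right) \left(84324 + 396506\right) = \left(\sqrt{-300} + i \sqrt{353590}\right) 480830 = \left(10 i \sqrt{3} + i \sqrt{353590}\right) 480830 = \left(i \sqrt{353590} + 10 i \sqrt{3}\right) 480830 = 480830 i \sqrt{353590} + 4808300 i \sqrt{3}$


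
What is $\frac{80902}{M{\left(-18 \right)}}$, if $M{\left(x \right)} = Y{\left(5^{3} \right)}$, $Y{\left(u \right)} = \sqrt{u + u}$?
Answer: $\frac{40451 \sqrt{10}}{25} \approx 5116.7$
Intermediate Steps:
$Y{\left(u \right)} = \sqrt{2} \sqrt{u}$ ($Y{\left(u \right)} = \sqrt{2 u} = \sqrt{2} \sqrt{u}$)
$M{\left(x \right)} = 5 \sqrt{10}$ ($M{\left(x \right)} = \sqrt{2} \sqrt{5^{3}} = \sqrt{2} \sqrt{125} = \sqrt{2} \cdot 5 \sqrt{5} = 5 \sqrt{10}$)
$\frac{80902}{M{\left(-18 \right)}} = \frac{80902}{5 \sqrt{10}} = 80902 \frac{\sqrt{10}}{50} = \frac{40451 \sqrt{10}}{25}$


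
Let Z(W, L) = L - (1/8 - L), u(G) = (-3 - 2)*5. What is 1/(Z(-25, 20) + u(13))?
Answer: 8/119 ≈ 0.067227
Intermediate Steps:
u(G) = -25 (u(G) = -5*5 = -25)
Z(W, L) = -1/8 + 2*L (Z(W, L) = L - (1/8 - L) = L + (-1/8 + L) = -1/8 + 2*L)
1/(Z(-25, 20) + u(13)) = 1/((-1/8 + 2*20) - 25) = 1/((-1/8 + 40) - 25) = 1/(319/8 - 25) = 1/(119/8) = 8/119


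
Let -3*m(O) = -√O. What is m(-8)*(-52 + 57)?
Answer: 10*I*√2/3 ≈ 4.714*I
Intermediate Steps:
m(O) = √O/3 (m(O) = -(-1)*√O/3 = √O/3)
m(-8)*(-52 + 57) = (√(-8)/3)*(-52 + 57) = ((2*I*√2)/3)*5 = (2*I*√2/3)*5 = 10*I*√2/3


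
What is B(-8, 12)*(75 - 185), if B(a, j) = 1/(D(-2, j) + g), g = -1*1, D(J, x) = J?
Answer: 110/3 ≈ 36.667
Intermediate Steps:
g = -1
B(a, j) = -⅓ (B(a, j) = 1/(-2 - 1) = 1/(-3) = -⅓)
B(-8, 12)*(75 - 185) = -(75 - 185)/3 = -⅓*(-110) = 110/3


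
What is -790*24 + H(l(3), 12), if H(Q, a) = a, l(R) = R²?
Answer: -18948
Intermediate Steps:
-790*24 + H(l(3), 12) = -790*24 + 12 = -158*120 + 12 = -18960 + 12 = -18948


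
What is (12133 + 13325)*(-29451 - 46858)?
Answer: -1942674522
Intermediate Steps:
(12133 + 13325)*(-29451 - 46858) = 25458*(-76309) = -1942674522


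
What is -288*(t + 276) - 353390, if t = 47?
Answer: -446414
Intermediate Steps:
-288*(t + 276) - 353390 = -288*(47 + 276) - 353390 = -288*323 - 353390 = -93024 - 353390 = -446414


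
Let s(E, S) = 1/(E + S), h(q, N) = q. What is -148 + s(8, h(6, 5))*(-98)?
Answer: -155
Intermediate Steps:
-148 + s(8, h(6, 5))*(-98) = -148 - 98/(8 + 6) = -148 - 98/14 = -148 + (1/14)*(-98) = -148 - 7 = -155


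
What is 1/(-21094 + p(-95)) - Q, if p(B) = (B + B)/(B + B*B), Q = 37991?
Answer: -37664999276/991419 ≈ -37991.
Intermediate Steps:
p(B) = 2*B/(B + B**2) (p(B) = (2*B)/(B + B**2) = 2*B/(B + B**2))
1/(-21094 + p(-95)) - Q = 1/(-21094 + 2/(1 - 95)) - 1*37991 = 1/(-21094 + 2/(-94)) - 37991 = 1/(-21094 + 2*(-1/94)) - 37991 = 1/(-21094 - 1/47) - 37991 = 1/(-991419/47) - 37991 = -47/991419 - 37991 = -37664999276/991419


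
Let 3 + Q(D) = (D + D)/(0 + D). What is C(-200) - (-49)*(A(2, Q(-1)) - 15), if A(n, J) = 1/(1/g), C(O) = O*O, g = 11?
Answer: 39804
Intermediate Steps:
Q(D) = -1 (Q(D) = -3 + (D + D)/(0 + D) = -3 + (2*D)/D = -3 + 2 = -1)
C(O) = O²
A(n, J) = 11 (A(n, J) = 1/(1/11) = 11)
C(-200) - (-49)*(A(2, Q(-1)) - 15) = (-200)² - (-49)*(11 - 15) = 40000 - (-49)*(-4) = 40000 - 1*196 = 40000 - 196 = 39804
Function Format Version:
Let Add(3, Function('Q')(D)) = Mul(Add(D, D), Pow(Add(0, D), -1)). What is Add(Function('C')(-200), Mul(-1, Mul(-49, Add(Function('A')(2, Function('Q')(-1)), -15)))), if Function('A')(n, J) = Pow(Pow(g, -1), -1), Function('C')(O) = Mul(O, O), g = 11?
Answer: 39804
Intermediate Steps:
Function('Q')(D) = -1 (Function('Q')(D) = Add(-3, Mul(Add(D, D), Pow(Add(0, D), -1))) = Add(-3, Mul(Mul(2, D), Pow(D, -1))) = Add(-3, 2) = -1)
Function('C')(O) = Pow(O, 2)
Function('A')(n, J) = 11 (Function('A')(n, J) = Pow(Pow(11, -1), -1) = Pow(Rational(1, 11), -1) = 11)
Add(Function('C')(-200), Mul(-1, Mul(-49, Add(Function('A')(2, Function('Q')(-1)), -15)))) = Add(Pow(-200, 2), Mul(-1, Mul(-49, Add(11, -15)))) = Add(40000, Mul(-1, Mul(-49, -4))) = Add(40000, Mul(-1, 196)) = Add(40000, -196) = 39804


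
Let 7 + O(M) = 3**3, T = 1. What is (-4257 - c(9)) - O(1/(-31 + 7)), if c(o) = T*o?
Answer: -4286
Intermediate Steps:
c(o) = o (c(o) = 1*o = o)
O(M) = 20 (O(M) = -7 + 3**3 = -7 + 27 = 20)
(-4257 - c(9)) - O(1/(-31 + 7)) = (-4257 - 1*9) - 1*20 = (-4257 - 9) - 20 = -4266 - 20 = -4286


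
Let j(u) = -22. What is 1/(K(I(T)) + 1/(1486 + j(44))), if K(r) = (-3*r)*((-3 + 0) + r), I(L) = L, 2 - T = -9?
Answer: -1464/386495 ≈ -0.0037879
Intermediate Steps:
T = 11 (T = 2 - 1*(-9) = 2 + 9 = 11)
K(r) = -3*r*(-3 + r) (K(r) = (-3*r)*(-3 + r) = -3*r*(-3 + r))
1/(K(I(T)) + 1/(1486 + j(44))) = 1/(3*11*(3 - 1*11) + 1/(1486 - 22)) = 1/(3*11*(3 - 11) + 1/1464) = 1/(3*11*(-8) + 1/1464) = 1/(-264 + 1/1464) = 1/(-386495/1464) = -1464/386495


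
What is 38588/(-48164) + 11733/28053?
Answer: -43116746/112595391 ≈ -0.38294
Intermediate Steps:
38588/(-48164) + 11733/28053 = 38588*(-1/48164) + 11733*(1/28053) = -9647/12041 + 3911/9351 = -43116746/112595391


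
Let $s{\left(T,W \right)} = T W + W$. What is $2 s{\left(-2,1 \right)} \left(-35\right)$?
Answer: $70$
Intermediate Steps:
$s{\left(T,W \right)} = W + T W$
$2 s{\left(-2,1 \right)} \left(-35\right) = 2 \cdot 1 \left(1 - 2\right) \left(-35\right) = 2 \cdot 1 \left(-1\right) \left(-35\right) = 2 \left(-1\right) \left(-35\right) = \left(-2\right) \left(-35\right) = 70$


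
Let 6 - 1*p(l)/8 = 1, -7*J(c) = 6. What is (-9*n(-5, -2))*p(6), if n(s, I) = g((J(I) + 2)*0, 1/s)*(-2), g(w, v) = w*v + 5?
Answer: 3600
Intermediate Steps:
J(c) = -6/7 (J(c) = -⅐*6 = -6/7)
p(l) = 40 (p(l) = 48 - 8*1 = 48 - 8 = 40)
g(w, v) = 5 + v*w (g(w, v) = v*w + 5 = 5 + v*w)
n(s, I) = -10 (n(s, I) = (5 + ((-6/7 + 2)*0)/s)*(-2) = (5 + ((8/7)*0)/s)*(-2) = (5 + 0/s)*(-2) = (5 + 0)*(-2) = 5*(-2) = -10)
(-9*n(-5, -2))*p(6) = -9*(-10)*40 = 90*40 = 3600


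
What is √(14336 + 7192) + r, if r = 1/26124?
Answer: 1/26124 + 6*√598 ≈ 146.72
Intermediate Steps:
r = 1/26124 ≈ 3.8279e-5
√(14336 + 7192) + r = √(14336 + 7192) + 1/26124 = √21528 + 1/26124 = 6*√598 + 1/26124 = 1/26124 + 6*√598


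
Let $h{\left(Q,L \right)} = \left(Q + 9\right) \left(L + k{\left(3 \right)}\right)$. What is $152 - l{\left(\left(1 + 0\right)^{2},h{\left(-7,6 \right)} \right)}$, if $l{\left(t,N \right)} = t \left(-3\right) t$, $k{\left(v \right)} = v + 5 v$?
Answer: $155$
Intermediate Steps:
$k{\left(v \right)} = 6 v$
$h{\left(Q,L \right)} = \left(9 + Q\right) \left(18 + L\right)$ ($h{\left(Q,L \right)} = \left(Q + 9\right) \left(L + 6 \cdot 3\right) = \left(9 + Q\right) \left(L + 18\right) = \left(9 + Q\right) \left(18 + L\right)$)
$l{\left(t,N \right)} = - 3 t^{2}$ ($l{\left(t,N \right)} = - 3 t t = - 3 t^{2}$)
$152 - l{\left(\left(1 + 0\right)^{2},h{\left(-7,6 \right)} \right)} = 152 - - 3 \left(\left(1 + 0\right)^{2}\right)^{2} = 152 - - 3 \left(1^{2}\right)^{2} = 152 - - 3 \cdot 1^{2} = 152 - \left(-3\right) 1 = 152 - -3 = 152 + 3 = 155$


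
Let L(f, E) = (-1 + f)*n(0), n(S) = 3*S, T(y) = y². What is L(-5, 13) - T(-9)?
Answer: -81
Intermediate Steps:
L(f, E) = 0 (L(f, E) = (-1 + f)*(3*0) = (-1 + f)*0 = 0)
L(-5, 13) - T(-9) = 0 - 1*(-9)² = 0 - 1*81 = 0 - 81 = -81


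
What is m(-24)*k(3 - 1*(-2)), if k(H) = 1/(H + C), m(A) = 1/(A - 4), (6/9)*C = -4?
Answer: 1/28 ≈ 0.035714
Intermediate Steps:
C = -6 (C = (3/2)*(-4) = -6)
m(A) = 1/(-4 + A)
k(H) = 1/(-6 + H) (k(H) = 1/(H - 6) = 1/(-6 + H))
m(-24)*k(3 - 1*(-2)) = 1/((-4 - 24)*(-6 + (3 - 1*(-2)))) = 1/((-28)*(-6 + (3 + 2))) = -1/(28*(-6 + 5)) = -1/28/(-1) = -1/28*(-1) = 1/28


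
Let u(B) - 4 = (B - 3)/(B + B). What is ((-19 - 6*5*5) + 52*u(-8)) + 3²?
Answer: 335/4 ≈ 83.750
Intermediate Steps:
u(B) = 4 + (-3 + B)/(2*B) (u(B) = 4 + (B - 3)/(B + B) = 4 + (-3 + B)/((2*B)) = 4 + (-3 + B)*(1/(2*B)) = 4 + (-3 + B)/(2*B))
((-19 - 6*5*5) + 52*u(-8)) + 3² = ((-19 - 6*5*5) + 52*((3/2)*(-1 + 3*(-8))/(-8))) + 3² = ((-19 - 30*5) + 52*((3/2)*(-⅛)*(-1 - 24))) + 9 = ((-19 - 1*150) + 52*((3/2)*(-⅛)*(-25))) + 9 = ((-19 - 150) + 52*(75/16)) + 9 = (-169 + 975/4) + 9 = 299/4 + 9 = 335/4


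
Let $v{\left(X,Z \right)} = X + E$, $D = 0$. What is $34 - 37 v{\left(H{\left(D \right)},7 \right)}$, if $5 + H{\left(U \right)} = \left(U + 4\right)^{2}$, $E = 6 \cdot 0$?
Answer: $-373$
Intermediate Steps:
$E = 0$
$H{\left(U \right)} = -5 + \left(4 + U\right)^{2}$ ($H{\left(U \right)} = -5 + \left(U + 4\right)^{2} = -5 + \left(4 + U\right)^{2}$)
$v{\left(X,Z \right)} = X$ ($v{\left(X,Z \right)} = X + 0 = X$)
$34 - 37 v{\left(H{\left(D \right)},7 \right)} = 34 - 37 \left(-5 + \left(4 + 0\right)^{2}\right) = 34 - 37 \left(-5 + 4^{2}\right) = 34 - 37 \left(-5 + 16\right) = 34 - 407 = -373$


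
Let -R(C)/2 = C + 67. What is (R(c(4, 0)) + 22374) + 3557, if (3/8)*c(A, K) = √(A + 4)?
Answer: 25797 - 32*√2/3 ≈ 25782.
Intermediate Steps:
c(A, K) = 8*√(4 + A)/3 (c(A, K) = 8*√(A + 4)/3 = 8*√(4 + A)/3)
R(C) = -134 - 2*C (R(C) = -2*(C + 67) = -2*(67 + C) = -134 - 2*C)
(R(c(4, 0)) + 22374) + 3557 = ((-134 - 16*√(4 + 4)/3) + 22374) + 3557 = ((-134 - 16*√8/3) + 22374) + 3557 = ((-134 - 16*2*√2/3) + 22374) + 3557 = ((-134 - 32*√2/3) + 22374) + 3557 = (22240 - 32*√2/3) + 3557 = 25797 - 32*√2/3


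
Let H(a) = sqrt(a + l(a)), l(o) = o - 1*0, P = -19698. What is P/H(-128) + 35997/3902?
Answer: 35997/3902 + 9849*I/8 ≈ 9.2253 + 1231.1*I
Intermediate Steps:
l(o) = o (l(o) = o + 0 = o)
H(a) = sqrt(2)*sqrt(a) (H(a) = sqrt(a + a) = sqrt(2*a) = sqrt(2)*sqrt(a))
P/H(-128) + 35997/3902 = -19698*(-I/16) + 35997/3902 = -(-9849)*I/8 + 35997/3902 = 9849*I/8 + 35997/3902 = 35997/3902 + 9849*I/8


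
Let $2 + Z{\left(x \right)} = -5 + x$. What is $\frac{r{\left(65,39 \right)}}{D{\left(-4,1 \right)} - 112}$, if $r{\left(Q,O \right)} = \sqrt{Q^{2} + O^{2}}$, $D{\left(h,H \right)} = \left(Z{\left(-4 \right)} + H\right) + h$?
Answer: $- \frac{13 \sqrt{34}}{126} \approx -0.60161$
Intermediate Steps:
$Z{\left(x \right)} = -7 + x$ ($Z{\left(x \right)} = -2 + \left(-5 + x\right) = -7 + x$)
$D{\left(h,H \right)} = -11 + H + h$ ($D{\left(h,H \right)} = \left(\left(-7 - 4\right) + H\right) + h = \left(-11 + H\right) + h = -11 + H + h$)
$r{\left(Q,O \right)} = \sqrt{O^{2} + Q^{2}}$
$\frac{r{\left(65,39 \right)}}{D{\left(-4,1 \right)} - 112} = \frac{\sqrt{39^{2} + 65^{2}}}{\left(-11 + 1 - 4\right) - 112} = \frac{\sqrt{1521 + 4225}}{-14 - 112} = \frac{\sqrt{5746}}{-126} = 13 \sqrt{34} \left(- \frac{1}{126}\right) = - \frac{13 \sqrt{34}}{126}$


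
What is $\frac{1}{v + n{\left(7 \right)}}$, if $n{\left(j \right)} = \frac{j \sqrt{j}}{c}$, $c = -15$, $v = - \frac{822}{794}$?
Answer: $\frac{36712575}{16052662} - \frac{16548945 \sqrt{7}}{16052662} \approx -0.44054$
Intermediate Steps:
$v = - \frac{411}{397}$ ($v = \left(-822\right) \frac{1}{794} = - \frac{411}{397} \approx -1.0353$)
$n{\left(j \right)} = - \frac{j^{\frac{3}{2}}}{15}$ ($n{\left(j \right)} = \frac{j \sqrt{j}}{-15} = j^{\frac{3}{2}} \left(- \frac{1}{15}\right) = - \frac{j^{\frac{3}{2}}}{15}$)
$\frac{1}{v + n{\left(7 \right)}} = \frac{1}{- \frac{411}{397} - \frac{7^{\frac{3}{2}}}{15}} = \frac{1}{- \frac{411}{397} - \frac{7 \sqrt{7}}{15}}$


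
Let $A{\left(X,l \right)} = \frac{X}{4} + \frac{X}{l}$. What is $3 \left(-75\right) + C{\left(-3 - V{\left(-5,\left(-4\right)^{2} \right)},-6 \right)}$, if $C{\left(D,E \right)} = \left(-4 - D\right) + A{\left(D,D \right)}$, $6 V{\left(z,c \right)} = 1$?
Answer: $- \frac{1805}{8} \approx -225.63$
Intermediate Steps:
$V{\left(z,c \right)} = \frac{1}{6}$ ($V{\left(z,c \right)} = \frac{1}{6} \cdot 1 = \frac{1}{6}$)
$A{\left(X,l \right)} = \frac{X}{4} + \frac{X}{l}$ ($A{\left(X,l \right)} = X \frac{1}{4} + \frac{X}{l} = \frac{X}{4} + \frac{X}{l}$)
$C{\left(D,E \right)} = -3 - \frac{3 D}{4}$ ($C{\left(D,E \right)} = \left(-4 - D\right) + \left(\frac{D}{4} + \frac{D}{D}\right) = \left(-4 - D\right) + \left(\frac{D}{4} + 1\right) = \left(-4 - D\right) + \left(1 + \frac{D}{4}\right) = -3 - \frac{3 D}{4}$)
$3 \left(-75\right) + C{\left(-3 - V{\left(-5,\left(-4\right)^{2} \right)},-6 \right)} = 3 \left(-75\right) - \left(3 + \frac{3 \left(-3 - \frac{1}{6}\right)}{4}\right) = -225 - \left(3 + \frac{3 \left(-3 - \frac{1}{6}\right)}{4}\right) = -225 - \frac{5}{8} = - \frac{1805}{8}$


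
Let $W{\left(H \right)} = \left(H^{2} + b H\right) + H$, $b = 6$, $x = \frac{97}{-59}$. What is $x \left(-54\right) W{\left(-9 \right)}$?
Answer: $\frac{94284}{59} \approx 1598.0$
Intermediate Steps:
$x = - \frac{97}{59}$ ($x = 97 \left(- \frac{1}{59}\right) = - \frac{97}{59} \approx -1.6441$)
$W{\left(H \right)} = H^{2} + 7 H$ ($W{\left(H \right)} = \left(H^{2} + 6 H\right) + H = H^{2} + 7 H$)
$x \left(-54\right) W{\left(-9 \right)} = \left(- \frac{97}{59}\right) \left(-54\right) \left(- 9 \left(7 - 9\right)\right) = \frac{5238 \left(\left(-9\right) \left(-2\right)\right)}{59} = \frac{5238}{59} \cdot 18 = \frac{94284}{59}$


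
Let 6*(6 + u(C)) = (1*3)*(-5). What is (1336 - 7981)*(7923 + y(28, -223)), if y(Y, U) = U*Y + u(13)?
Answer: -22200945/2 ≈ -1.1100e+7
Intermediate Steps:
u(C) = -17/2 (u(C) = -6 + ((1*3)*(-5))/6 = -6 + (3*(-5))/6 = -6 + (⅙)*(-15) = -6 - 5/2 = -17/2)
y(Y, U) = -17/2 + U*Y (y(Y, U) = U*Y - 17/2 = -17/2 + U*Y)
(1336 - 7981)*(7923 + y(28, -223)) = (1336 - 7981)*(7923 + (-17/2 - 223*28)) = -6645*(7923 + (-17/2 - 6244)) = -6645*(7923 - 12505/2) = -6645*3341/2 = -22200945/2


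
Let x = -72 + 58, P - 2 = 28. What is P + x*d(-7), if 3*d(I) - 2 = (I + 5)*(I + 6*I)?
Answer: -1310/3 ≈ -436.67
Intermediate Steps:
P = 30 (P = 2 + 28 = 30)
d(I) = 2/3 + 7*I*(5 + I)/3 (d(I) = 2/3 + ((I + 5)*(I + 6*I))/3 = 2/3 + ((5 + I)*(7*I))/3 = 2/3 + (7*I*(5 + I))/3 = 2/3 + 7*I*(5 + I)/3)
x = -14
P + x*d(-7) = 30 - 14*(2/3 + (7/3)*(-7)**2 + (35/3)*(-7)) = 30 - 14*(2/3 + (7/3)*49 - 245/3) = 30 - 14*(2/3 + 343/3 - 245/3) = 30 - 14*100/3 = 30 - 1400/3 = -1310/3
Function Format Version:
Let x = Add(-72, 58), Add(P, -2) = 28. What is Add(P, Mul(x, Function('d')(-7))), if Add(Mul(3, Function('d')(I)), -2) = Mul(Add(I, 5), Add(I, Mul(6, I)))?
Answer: Rational(-1310, 3) ≈ -436.67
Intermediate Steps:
P = 30 (P = Add(2, 28) = 30)
Function('d')(I) = Add(Rational(2, 3), Mul(Rational(7, 3), I, Add(5, I))) (Function('d')(I) = Add(Rational(2, 3), Mul(Rational(1, 3), Mul(Add(I, 5), Add(I, Mul(6, I))))) = Add(Rational(2, 3), Mul(Rational(1, 3), Mul(Add(5, I), Mul(7, I)))) = Add(Rational(2, 3), Mul(Rational(1, 3), Mul(7, I, Add(5, I)))) = Add(Rational(2, 3), Mul(Rational(7, 3), I, Add(5, I))))
x = -14
Add(P, Mul(x, Function('d')(-7))) = Add(30, Mul(-14, Add(Rational(2, 3), Mul(Rational(7, 3), Pow(-7, 2)), Mul(Rational(35, 3), -7)))) = Add(30, Mul(-14, Add(Rational(2, 3), Mul(Rational(7, 3), 49), Rational(-245, 3)))) = Add(30, Mul(-14, Add(Rational(2, 3), Rational(343, 3), Rational(-245, 3)))) = Add(30, Mul(-14, Rational(100, 3))) = Add(30, Rational(-1400, 3)) = Rational(-1310, 3)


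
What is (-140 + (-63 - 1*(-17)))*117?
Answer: -21762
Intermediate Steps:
(-140 + (-63 - 1*(-17)))*117 = (-140 + (-63 + 17))*117 = (-140 - 46)*117 = -186*117 = -21762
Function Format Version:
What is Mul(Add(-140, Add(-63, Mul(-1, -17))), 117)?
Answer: -21762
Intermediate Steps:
Mul(Add(-140, Add(-63, Mul(-1, -17))), 117) = Mul(Add(-140, Add(-63, 17)), 117) = Mul(Add(-140, -46), 117) = Mul(-186, 117) = -21762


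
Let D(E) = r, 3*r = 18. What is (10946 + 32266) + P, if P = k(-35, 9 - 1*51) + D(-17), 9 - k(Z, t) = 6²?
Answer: 43191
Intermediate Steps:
r = 6 (r = (⅓)*18 = 6)
D(E) = 6
k(Z, t) = -27 (k(Z, t) = 9 - 1*6² = 9 - 1*36 = 9 - 36 = -27)
P = -21 (P = -27 + 6 = -21)
(10946 + 32266) + P = (10946 + 32266) - 21 = 43212 - 21 = 43191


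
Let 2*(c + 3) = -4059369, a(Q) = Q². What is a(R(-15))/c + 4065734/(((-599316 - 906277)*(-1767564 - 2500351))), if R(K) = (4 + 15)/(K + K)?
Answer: 1021451865173941/2347605025375754531250 ≈ 4.3510e-7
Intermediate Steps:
R(K) = 19/(2*K) (R(K) = 19/((2*K)) = 19*(1/(2*K)) = 19/(2*K))
c = -4059375/2 (c = -3 + (½)*(-4059369) = -3 - 4059369/2 = -4059375/2 ≈ -2.0297e+6)
a(R(-15))/c + 4065734/(((-599316 - 906277)*(-1767564 - 2500351))) = ((19/2)/(-15))²/(-4059375/2) + 4065734/(((-599316 - 906277)*(-1767564 - 2500351))) = ((19/2)*(-1/15))²*(-2/4059375) + 4065734/((-1505593*(-4267915))) = (-19/30)²*(-2/4059375) + 4065734/6425742948595 = (361/900)*(-2/4059375) + 4065734*(1/6425742948595) = -361/1826718750 + 4065734/6425742948595 = 1021451865173941/2347605025375754531250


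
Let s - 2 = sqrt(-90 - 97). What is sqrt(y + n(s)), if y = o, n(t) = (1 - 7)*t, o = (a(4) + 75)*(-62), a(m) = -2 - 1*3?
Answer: sqrt(-4352 - 6*I*sqrt(187)) ≈ 0.6218 - 65.973*I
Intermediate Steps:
a(m) = -5 (a(m) = -2 - 3 = -5)
s = 2 + I*sqrt(187) (s = 2 + sqrt(-90 - 97) = 2 + sqrt(-187) = 2 + I*sqrt(187) ≈ 2.0 + 13.675*I)
o = -4340 (o = (-5 + 75)*(-62) = 70*(-62) = -4340)
n(t) = -6*t
y = -4340
sqrt(y + n(s)) = sqrt(-4340 - 6*(2 + I*sqrt(187))) = sqrt(-4340 + (-12 - 6*I*sqrt(187))) = sqrt(-4352 - 6*I*sqrt(187))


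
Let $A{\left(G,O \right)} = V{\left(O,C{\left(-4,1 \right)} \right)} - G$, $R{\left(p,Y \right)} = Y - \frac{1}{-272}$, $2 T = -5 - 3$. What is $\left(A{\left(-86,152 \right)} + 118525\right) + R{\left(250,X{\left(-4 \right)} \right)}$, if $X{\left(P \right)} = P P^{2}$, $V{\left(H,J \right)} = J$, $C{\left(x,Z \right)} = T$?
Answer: $\frac{32243697}{272} \approx 1.1854 \cdot 10^{5}$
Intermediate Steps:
$T = -4$ ($T = \frac{-5 - 3}{2} = \frac{1}{2} \left(-8\right) = -4$)
$C{\left(x,Z \right)} = -4$
$X{\left(P \right)} = P^{3}$
$R{\left(p,Y \right)} = \frac{1}{272} + Y$ ($R{\left(p,Y \right)} = Y - - \frac{1}{272} = Y + \frac{1}{272} = \frac{1}{272} + Y$)
$A{\left(G,O \right)} = -4 - G$
$\left(A{\left(-86,152 \right)} + 118525\right) + R{\left(250,X{\left(-4 \right)} \right)} = \left(\left(-4 - -86\right) + 118525\right) + \left(\frac{1}{272} + \left(-4\right)^{3}\right) = \left(\left(-4 + 86\right) + 118525\right) + \left(\frac{1}{272} - 64\right) = \left(82 + 118525\right) - \frac{17407}{272} = 118607 - \frac{17407}{272} = \frac{32243697}{272}$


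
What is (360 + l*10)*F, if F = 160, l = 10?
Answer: 73600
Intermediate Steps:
(360 + l*10)*F = (360 + 10*10)*160 = (360 + 100)*160 = 460*160 = 73600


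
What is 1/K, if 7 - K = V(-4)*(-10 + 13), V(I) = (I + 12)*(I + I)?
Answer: 1/199 ≈ 0.0050251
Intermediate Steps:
V(I) = 2*I*(12 + I) (V(I) = (12 + I)*(2*I) = 2*I*(12 + I))
K = 199 (K = 7 - 2*(-4)*(12 - 4)*(-10 + 13) = 7 - 2*(-4)*8*3 = 7 - (-64)*3 = 7 - 1*(-192) = 7 + 192 = 199)
1/K = 1/199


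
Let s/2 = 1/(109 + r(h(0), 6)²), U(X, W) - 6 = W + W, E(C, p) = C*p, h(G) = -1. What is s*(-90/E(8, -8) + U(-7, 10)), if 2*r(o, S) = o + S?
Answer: 877/1844 ≈ 0.47560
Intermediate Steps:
U(X, W) = 6 + 2*W (U(X, W) = 6 + (W + W) = 6 + 2*W)
r(o, S) = S/2 + o/2 (r(o, S) = (o + S)/2 = (S + o)/2 = S/2 + o/2)
s = 8/461 (s = 2/(109 + ((½)*6 + (½)*(-1))²) = 2/(109 + (3 - ½)²) = 2/(109 + (5/2)²) = 2/(109 + 25/4) = 2/(461/4) = 2*(4/461) = 8/461 ≈ 0.017354)
s*(-90/E(8, -8) + U(-7, 10)) = 8*(-90/(8*(-8)) + (6 + 2*10))/461 = 8*(-90/(-64) + (6 + 20))/461 = 8*(-90*(-1/64) + 26)/461 = 8*(45/32 + 26)/461 = (8/461)*(877/32) = 877/1844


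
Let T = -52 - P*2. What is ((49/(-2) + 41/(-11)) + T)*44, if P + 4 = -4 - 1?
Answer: -2738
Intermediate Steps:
P = -9 (P = -4 + (-4 - 1) = -4 - 5 = -9)
T = -34 (T = -52 - (-9)*2 = -52 - 1*(-18) = -52 + 18 = -34)
((49/(-2) + 41/(-11)) + T)*44 = ((49/(-2) + 41/(-11)) - 34)*44 = ((49*(-½) + 41*(-1/11)) - 34)*44 = ((-49/2 - 41/11) - 34)*44 = (-621/22 - 34)*44 = -1369/22*44 = -2738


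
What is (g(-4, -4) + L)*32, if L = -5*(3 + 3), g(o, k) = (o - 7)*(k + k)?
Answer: 1856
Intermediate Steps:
g(o, k) = 2*k*(-7 + o) (g(o, k) = (-7 + o)*(2*k) = 2*k*(-7 + o))
L = -30 (L = -5*6 = -30)
(g(-4, -4) + L)*32 = (2*(-4)*(-7 - 4) - 30)*32 = (2*(-4)*(-11) - 30)*32 = (88 - 30)*32 = 58*32 = 1856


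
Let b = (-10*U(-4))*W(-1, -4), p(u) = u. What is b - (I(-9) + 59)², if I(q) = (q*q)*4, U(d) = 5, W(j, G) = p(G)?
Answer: -146489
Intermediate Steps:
W(j, G) = G
I(q) = 4*q² (I(q) = q²*4 = 4*q²)
b = 200 (b = -10*5*(-4) = -50*(-4) = 200)
b - (I(-9) + 59)² = 200 - (4*(-9)² + 59)² = 200 - (4*81 + 59)² = 200 - (324 + 59)² = 200 - 1*383² = 200 - 1*146689 = 200 - 146689 = -146489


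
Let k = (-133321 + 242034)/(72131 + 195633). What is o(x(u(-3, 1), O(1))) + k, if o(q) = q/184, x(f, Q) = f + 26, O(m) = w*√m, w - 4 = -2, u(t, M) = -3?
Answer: 284367/535528 ≈ 0.53100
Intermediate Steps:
w = 2 (w = 4 - 2 = 2)
O(m) = 2*√m
x(f, Q) = 26 + f
k = 108713/267764 ≈ 0.40600
o(q) = q/184 (o(q) = q*(1/184) = q/184)
o(x(u(-3, 1), O(1))) + k = (26 - 3)/184 + 108713/267764 = (1/184)*23 + 108713/267764 = ⅛ + 108713/267764 = 284367/535528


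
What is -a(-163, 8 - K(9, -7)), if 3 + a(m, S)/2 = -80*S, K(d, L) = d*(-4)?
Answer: 7046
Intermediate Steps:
K(d, L) = -4*d
a(m, S) = -6 - 160*S (a(m, S) = -6 + 2*(-80*S) = -6 - 160*S)
-a(-163, 8 - K(9, -7)) = -(-6 - 160*(8 - (-4)*9)) = -(-6 - 160*(8 - 1*(-36))) = -(-6 - 160*(8 + 36)) = -(-6 - 160*44) = -(-6 - 7040) = -1*(-7046) = 7046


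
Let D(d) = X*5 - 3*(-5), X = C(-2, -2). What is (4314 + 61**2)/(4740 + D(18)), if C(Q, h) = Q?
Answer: 1607/949 ≈ 1.6934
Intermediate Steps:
X = -2
D(d) = 5 (D(d) = -2*5 - 3*(-5) = -10 + 15 = 5)
(4314 + 61**2)/(4740 + D(18)) = (4314 + 61**2)/(4740 + 5) = (4314 + 3721)/4745 = 8035*(1/4745) = 1607/949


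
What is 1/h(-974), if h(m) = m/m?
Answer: 1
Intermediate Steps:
h(m) = 1
1/h(-974) = 1/1 = 1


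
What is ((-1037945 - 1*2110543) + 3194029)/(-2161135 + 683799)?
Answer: -45541/1477336 ≈ -0.030826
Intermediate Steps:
((-1037945 - 1*2110543) + 3194029)/(-2161135 + 683799) = ((-1037945 - 2110543) + 3194029)/(-1477336) = (-3148488 + 3194029)*(-1/1477336) = 45541*(-1/1477336) = -45541/1477336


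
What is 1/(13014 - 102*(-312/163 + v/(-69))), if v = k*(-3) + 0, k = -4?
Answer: 3749/49587942 ≈ 7.5603e-5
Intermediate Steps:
v = 12 (v = -4*(-3) + 0 = 12 + 0 = 12)
1/(13014 - 102*(-312/163 + v/(-69))) = 1/(13014 - 102*(-312/163 + 12/(-69))) = 1/(13014 - 102*(-312*1/163 + 12*(-1/69))) = 1/(13014 - 102*(-312/163 - 4/23)) = 1/(13014 - 102*(-7828/3749)) = 1/(13014 + 798456/3749) = 1/(49587942/3749) = 3749/49587942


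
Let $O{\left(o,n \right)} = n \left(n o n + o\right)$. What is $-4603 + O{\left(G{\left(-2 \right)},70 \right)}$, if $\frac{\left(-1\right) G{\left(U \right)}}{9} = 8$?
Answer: $-24705643$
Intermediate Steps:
$G{\left(U \right)} = -72$ ($G{\left(U \right)} = \left(-9\right) 8 = -72$)
$O{\left(o,n \right)} = n \left(o + o n^{2}\right)$ ($O{\left(o,n \right)} = n \left(o n^{2} + o\right) = n \left(o + o n^{2}\right)$)
$-4603 + O{\left(G{\left(-2 \right)},70 \right)} = -4603 + 70 \left(-72\right) \left(1 + 70^{2}\right) = -4603 + 70 \left(-72\right) \left(1 + 4900\right) = -4603 + 70 \left(-72\right) 4901 = -4603 - 24701040 = -24705643$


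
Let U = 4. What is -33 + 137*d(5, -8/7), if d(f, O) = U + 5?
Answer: 1200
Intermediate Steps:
d(f, O) = 9 (d(f, O) = 4 + 5 = 9)
-33 + 137*d(5, -8/7) = -33 + 137*9 = -33 + 1233 = 1200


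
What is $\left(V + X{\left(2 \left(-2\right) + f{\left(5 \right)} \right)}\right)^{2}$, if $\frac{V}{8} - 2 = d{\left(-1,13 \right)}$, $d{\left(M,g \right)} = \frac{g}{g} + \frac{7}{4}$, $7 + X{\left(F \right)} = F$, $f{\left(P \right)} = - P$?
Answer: $484$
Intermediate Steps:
$X{\left(F \right)} = -7 + F$
$d{\left(M,g \right)} = \frac{11}{4}$ ($d{\left(M,g \right)} = 1 + 7 \cdot \frac{1}{4} = 1 + \frac{7}{4} = \frac{11}{4}$)
$V = 38$ ($V = 16 + 8 \cdot \frac{11}{4} = 16 + 22 = 38$)
$\left(V + X{\left(2 \left(-2\right) + f{\left(5 \right)} \right)}\right)^{2} = \left(38 + \left(-7 + \left(2 \left(-2\right) - 5\right)\right)\right)^{2} = \left(38 - 16\right)^{2} = 22^{2} = 484$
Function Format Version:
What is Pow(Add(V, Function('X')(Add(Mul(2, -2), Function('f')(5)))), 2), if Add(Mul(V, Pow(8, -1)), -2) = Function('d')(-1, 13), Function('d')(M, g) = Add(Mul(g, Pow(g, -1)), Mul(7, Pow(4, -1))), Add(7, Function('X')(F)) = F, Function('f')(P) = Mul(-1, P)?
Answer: 484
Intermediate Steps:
Function('X')(F) = Add(-7, F)
Function('d')(M, g) = Rational(11, 4) (Function('d')(M, g) = Add(1, Mul(7, Rational(1, 4))) = Add(1, Rational(7, 4)) = Rational(11, 4))
V = 38 (V = Add(16, Mul(8, Rational(11, 4))) = Add(16, 22) = 38)
Pow(Add(V, Function('X')(Add(Mul(2, -2), Function('f')(5)))), 2) = Pow(Add(38, Add(-7, Add(Mul(2, -2), Mul(-1, 5)))), 2) = Pow(Add(38, Add(-7, Add(-4, -5))), 2) = Pow(Add(38, Add(-7, -9)), 2) = Pow(Add(38, -16), 2) = Pow(22, 2) = 484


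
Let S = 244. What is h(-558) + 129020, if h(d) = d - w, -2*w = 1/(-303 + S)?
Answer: 15158515/118 ≈ 1.2846e+5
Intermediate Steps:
w = 1/118 (w = -1/(2*(-303 + 244)) = -½/(-59) = -½*(-1/59) = 1/118 ≈ 0.0084746)
h(d) = -1/118 + d (h(d) = d - 1*1/118 = d - 1/118 = -1/118 + d)
h(-558) + 129020 = (-1/118 - 558) + 129020 = -65845/118 + 129020 = 15158515/118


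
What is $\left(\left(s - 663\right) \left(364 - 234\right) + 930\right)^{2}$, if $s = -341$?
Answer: $16793568100$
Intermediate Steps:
$\left(\left(s - 663\right) \left(364 - 234\right) + 930\right)^{2} = \left(\left(-341 - 663\right) \left(364 - 234\right) + 930\right)^{2} = \left(\left(-1004\right) 130 + 930\right)^{2} = \left(-130520 + 930\right)^{2} = \left(-129590\right)^{2} = 16793568100$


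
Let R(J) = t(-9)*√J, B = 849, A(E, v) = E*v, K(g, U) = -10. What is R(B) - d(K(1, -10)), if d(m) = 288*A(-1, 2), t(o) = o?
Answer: 576 - 9*√849 ≈ 313.76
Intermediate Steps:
d(m) = -576 (d(m) = 288*(-1*2) = 288*(-2) = -576)
R(J) = -9*√J
R(B) - d(K(1, -10)) = -9*√849 - 1*(-576) = -9*√849 + 576 = 576 - 9*√849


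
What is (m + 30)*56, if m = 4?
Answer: 1904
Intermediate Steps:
(m + 30)*56 = (4 + 30)*56 = 34*56 = 1904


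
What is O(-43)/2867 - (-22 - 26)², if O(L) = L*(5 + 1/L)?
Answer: -6605782/2867 ≈ -2304.1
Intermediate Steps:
O(-43)/2867 - (-22 - 26)² = (1 + 5*(-43))/2867 - (-22 - 26)² = (1 - 215)*(1/2867) - 1*(-48)² = -214*1/2867 - 1*2304 = -214/2867 - 2304 = -6605782/2867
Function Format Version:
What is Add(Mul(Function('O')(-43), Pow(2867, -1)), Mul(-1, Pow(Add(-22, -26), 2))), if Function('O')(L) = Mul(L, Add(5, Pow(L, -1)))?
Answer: Rational(-6605782, 2867) ≈ -2304.1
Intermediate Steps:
Add(Mul(Function('O')(-43), Pow(2867, -1)), Mul(-1, Pow(Add(-22, -26), 2))) = Add(Mul(Add(1, Mul(5, -43)), Pow(2867, -1)), Mul(-1, Pow(Add(-22, -26), 2))) = Add(Mul(Add(1, -215), Rational(1, 2867)), Mul(-1, Pow(-48, 2))) = Add(Mul(-214, Rational(1, 2867)), Mul(-1, 2304)) = Add(Rational(-214, 2867), -2304) = Rational(-6605782, 2867)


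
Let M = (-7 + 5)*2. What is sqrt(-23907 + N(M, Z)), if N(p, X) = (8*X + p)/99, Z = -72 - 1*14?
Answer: I*sqrt(26042335)/33 ≈ 154.64*I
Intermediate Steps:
Z = -86 (Z = -72 - 14 = -86)
M = -4 (M = -2*2 = -4)
N(p, X) = p/99 + 8*X/99 (N(p, X) = (p + 8*X)*(1/99) = p/99 + 8*X/99)
sqrt(-23907 + N(M, Z)) = sqrt(-23907 + ((1/99)*(-4) + (8/99)*(-86))) = sqrt(-23907 + (-4/99 - 688/99)) = sqrt(-23907 - 692/99) = sqrt(-2367485/99) = I*sqrt(26042335)/33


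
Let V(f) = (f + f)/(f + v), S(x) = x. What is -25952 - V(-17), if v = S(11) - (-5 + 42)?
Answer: -1115970/43 ≈ -25953.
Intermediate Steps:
v = -26 (v = 11 - (-5 + 42) = 11 - 1*37 = 11 - 37 = -26)
V(f) = 2*f/(-26 + f) (V(f) = (f + f)/(f - 26) = (2*f)/(-26 + f) = 2*f/(-26 + f))
-25952 - V(-17) = -25952 - 2*(-17)/(-26 - 17) = -25952 - 2*(-17)/(-43) = -25952 - 2*(-17)*(-1)/43 = -25952 - 1*34/43 = -25952 - 34/43 = -1115970/43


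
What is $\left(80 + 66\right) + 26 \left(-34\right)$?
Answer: $-738$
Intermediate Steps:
$\left(80 + 66\right) + 26 \left(-34\right) = 146 - 884 = -738$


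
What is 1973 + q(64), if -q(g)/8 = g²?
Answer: -30795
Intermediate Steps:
q(g) = -8*g²
1973 + q(64) = 1973 - 8*64² = 1973 - 8*4096 = 1973 - 32768 = -30795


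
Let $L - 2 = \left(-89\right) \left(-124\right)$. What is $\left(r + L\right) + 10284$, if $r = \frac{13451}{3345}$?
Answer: $\frac{71335541}{3345} \approx 21326.0$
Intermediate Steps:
$r = \frac{13451}{3345}$ ($r = 13451 \cdot \frac{1}{3345} = \frac{13451}{3345} \approx 4.0212$)
$L = 11038$ ($L = 2 - -11036 = 2 + 11036 = 11038$)
$\left(r + L\right) + 10284 = \left(\frac{13451}{3345} + 11038\right) + 10284 = \frac{36935561}{3345} + 10284 = \frac{71335541}{3345}$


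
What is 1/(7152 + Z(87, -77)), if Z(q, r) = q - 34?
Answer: 1/7205 ≈ 0.00013879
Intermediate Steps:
Z(q, r) = -34 + q
1/(7152 + Z(87, -77)) = 1/(7152 + (-34 + 87)) = 1/(7152 + 53) = 1/7205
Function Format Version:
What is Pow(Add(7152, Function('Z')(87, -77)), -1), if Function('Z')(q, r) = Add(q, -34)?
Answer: Rational(1, 7205) ≈ 0.00013879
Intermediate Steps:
Function('Z')(q, r) = Add(-34, q)
Pow(Add(7152, Function('Z')(87, -77)), -1) = Pow(Add(7152, Add(-34, 87)), -1) = Pow(Add(7152, 53), -1) = Pow(7205, -1) = Rational(1, 7205)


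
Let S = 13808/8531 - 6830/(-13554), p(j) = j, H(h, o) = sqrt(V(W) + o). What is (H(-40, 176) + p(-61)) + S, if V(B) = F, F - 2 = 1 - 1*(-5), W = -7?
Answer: -3403979626/57814587 + 2*sqrt(46) ≈ -45.313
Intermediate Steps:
F = 8 (F = 2 + (1 - 1*(-5)) = 2 + (1 + 5) = 2 + 6 = 8)
V(B) = 8
H(h, o) = sqrt(8 + o)
S = 122710181/57814587 (S = 13808*(1/8531) - 6830*(-1/13554) = 13808/8531 + 3415/6777 = 122710181/57814587 ≈ 2.1225)
(H(-40, 176) + p(-61)) + S = (sqrt(8 + 176) - 61) + 122710181/57814587 = (sqrt(184) - 61) + 122710181/57814587 = (2*sqrt(46) - 61) + 122710181/57814587 = (-61 + 2*sqrt(46)) + 122710181/57814587 = -3403979626/57814587 + 2*sqrt(46)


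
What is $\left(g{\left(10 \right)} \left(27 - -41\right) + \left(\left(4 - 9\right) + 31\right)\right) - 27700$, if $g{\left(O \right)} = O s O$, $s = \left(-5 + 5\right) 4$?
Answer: $-27674$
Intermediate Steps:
$s = 0$ ($s = 0 \cdot 4 = 0$)
$g{\left(O \right)} = 0$ ($g{\left(O \right)} = O 0 O = 0 O = 0$)
$\left(g{\left(10 \right)} \left(27 - -41\right) + \left(\left(4 - 9\right) + 31\right)\right) - 27700 = \left(0 \left(27 - -41\right) + \left(\left(4 - 9\right) + 31\right)\right) - 27700 = \left(0 \left(27 + 41\right) + \left(-5 + 31\right)\right) - 27700 = \left(0 \cdot 68 + 26\right) - 27700 = \left(0 + 26\right) - 27700 = 26 - 27700 = -27674$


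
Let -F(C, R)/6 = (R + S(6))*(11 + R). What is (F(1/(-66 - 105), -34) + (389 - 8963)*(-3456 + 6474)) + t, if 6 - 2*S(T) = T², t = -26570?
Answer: -25909664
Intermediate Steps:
S(T) = 3 - T²/2
F(C, R) = -6*(-15 + R)*(11 + R) (F(C, R) = -6*(R + (3 - ½*6²))*(11 + R) = -6*(R + (3 - ½*36))*(11 + R) = -6*(R + (3 - 18))*(11 + R) = -6*(R - 15)*(11 + R) = -6*(-15 + R)*(11 + R))
(F(1/(-66 - 105), -34) + (389 - 8963)*(-3456 + 6474)) + t = ((990 - 6*(-34)² + 24*(-34)) + (389 - 8963)*(-3456 + 6474)) - 26570 = ((990 - 6*1156 - 816) - 8574*3018) - 26570 = ((990 - 6936 - 816) - 25876332) - 26570 = (-6762 - 25876332) - 26570 = -25883094 - 26570 = -25909664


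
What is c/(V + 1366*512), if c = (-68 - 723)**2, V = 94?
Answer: 625681/699486 ≈ 0.89449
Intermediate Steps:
c = 625681 (c = (-791)**2 = 625681)
c/(V + 1366*512) = 625681/(94 + 1366*512) = 625681/(94 + 699392) = 625681/699486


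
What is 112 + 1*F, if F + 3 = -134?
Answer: -25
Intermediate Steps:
F = -137 (F = -3 - 134 = -137)
112 + 1*F = 112 + 1*(-137) = 112 - 137 = -25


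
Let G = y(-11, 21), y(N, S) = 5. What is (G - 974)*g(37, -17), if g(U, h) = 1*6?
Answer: -5814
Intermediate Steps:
G = 5
g(U, h) = 6
(G - 974)*g(37, -17) = (5 - 974)*6 = -969*6 = -5814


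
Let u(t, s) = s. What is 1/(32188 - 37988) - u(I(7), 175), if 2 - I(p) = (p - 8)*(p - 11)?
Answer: -1015001/5800 ≈ -175.00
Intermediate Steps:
I(p) = 2 - (-11 + p)*(-8 + p) (I(p) = 2 - (p - 8)*(p - 11) = 2 - (-8 + p)*(-11 + p) = 2 - (-11 + p)*(-8 + p))
1/(32188 - 37988) - u(I(7), 175) = 1/(32188 - 37988) - 1*175 = 1/(-5800) - 175 = -1/5800 - 175 = -1015001/5800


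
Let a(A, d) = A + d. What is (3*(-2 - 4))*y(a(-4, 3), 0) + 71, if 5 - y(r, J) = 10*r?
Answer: -199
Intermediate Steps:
y(r, J) = 5 - 10*r
(3*(-2 - 4))*y(a(-4, 3), 0) + 71 = (3*(-2 - 4))*(5 - 10*(-4 + 3)) + 71 = (3*(-6))*(5 - 10*(-1)) + 71 = -18*(5 + 10) + 71 = -18*15 + 71 = -270 + 71 = -199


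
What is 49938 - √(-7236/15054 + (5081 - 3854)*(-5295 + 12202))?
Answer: 49938 - √53350109695155/2509 ≈ 47027.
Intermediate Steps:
49938 - √(-7236/15054 + (5081 - 3854)*(-5295 + 12202)) = 49938 - √(-7236*1/15054 + 1227*6907) = 49938 - √(-1206/2509 + 8474889) = 49938 - √(21263495295/2509) = 49938 - √53350109695155/2509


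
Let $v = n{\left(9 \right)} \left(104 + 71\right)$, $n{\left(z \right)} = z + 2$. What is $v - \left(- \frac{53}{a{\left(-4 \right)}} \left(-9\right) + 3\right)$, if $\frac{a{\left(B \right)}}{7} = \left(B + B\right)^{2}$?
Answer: $\frac{860579}{448} \approx 1920.9$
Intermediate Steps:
$n{\left(z \right)} = 2 + z$
$v = 1925$ ($v = \left(2 + 9\right) \left(104 + 71\right) = 11 \cdot 175 = 1925$)
$a{\left(B \right)} = 28 B^{2}$ ($a{\left(B \right)} = 7 \left(B + B\right)^{2} = 7 \left(2 B\right)^{2} = 7 \cdot 4 B^{2} = 28 B^{2}$)
$v - \left(- \frac{53}{a{\left(-4 \right)}} \left(-9\right) + 3\right) = 1925 - \left(- \frac{53}{28 \left(-4\right)^{2}} \left(-9\right) + 3\right) = 1925 - \left(- \frac{53}{28 \cdot 16} \left(-9\right) + 3\right) = 1925 - \left(- \frac{53}{448} \left(-9\right) + 3\right) = 1925 - \left(\left(-53\right) \frac{1}{448} \left(-9\right) + 3\right) = 1925 - \left(\left(- \frac{53}{448}\right) \left(-9\right) + 3\right) = 1925 - \left(\frac{477}{448} + 3\right) = 1925 - \frac{1821}{448} = \frac{860579}{448}$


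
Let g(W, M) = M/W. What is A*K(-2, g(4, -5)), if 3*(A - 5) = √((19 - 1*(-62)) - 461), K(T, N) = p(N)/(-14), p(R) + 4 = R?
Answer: 15/8 + I*√95/4 ≈ 1.875 + 2.4367*I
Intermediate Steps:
p(R) = -4 + R
K(T, N) = 2/7 - N/14 (K(T, N) = (-4 + N)/(-14) = (-4 + N)*(-1/14) = 2/7 - N/14)
A = 5 + 2*I*√95/3 (A = 5 + √((19 - 1*(-62)) - 461)/3 = 5 + √((19 + 62) - 461)/3 = 5 + √(81 - 461)/3 = 5 + √(-380)/3 = 5 + (2*I*√95)/3 = 5 + 2*I*√95/3 ≈ 5.0 + 6.4979*I)
A*K(-2, g(4, -5)) = (5 + 2*I*√95/3)*(2/7 - (-5)/(14*4)) = (5 + 2*I*√95/3)*(2/7 - 1/14*(-5/4)) = (5 + 2*I*√95/3)*(2/7 + 5/56) = (5 + 2*I*√95/3)*(3/8) = 15/8 + I*√95/4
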